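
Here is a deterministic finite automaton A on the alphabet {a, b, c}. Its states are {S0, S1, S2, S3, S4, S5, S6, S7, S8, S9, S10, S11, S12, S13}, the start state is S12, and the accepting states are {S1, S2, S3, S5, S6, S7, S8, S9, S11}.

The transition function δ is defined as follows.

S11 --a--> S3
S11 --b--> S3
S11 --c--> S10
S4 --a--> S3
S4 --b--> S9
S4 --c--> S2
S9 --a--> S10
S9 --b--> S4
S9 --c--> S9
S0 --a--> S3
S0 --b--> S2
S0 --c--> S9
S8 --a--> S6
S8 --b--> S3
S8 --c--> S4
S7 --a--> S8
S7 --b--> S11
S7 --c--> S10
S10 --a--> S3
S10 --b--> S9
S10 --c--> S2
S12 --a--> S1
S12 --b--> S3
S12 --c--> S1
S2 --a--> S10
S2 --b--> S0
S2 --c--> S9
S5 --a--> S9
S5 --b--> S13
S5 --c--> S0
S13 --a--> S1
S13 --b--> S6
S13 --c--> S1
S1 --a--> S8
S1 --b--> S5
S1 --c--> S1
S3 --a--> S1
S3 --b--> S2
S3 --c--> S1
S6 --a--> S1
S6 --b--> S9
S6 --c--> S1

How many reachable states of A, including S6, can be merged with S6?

First remove the unreachable states {S7,S11}; 12 states remain.
P0 = {S1,S2,S3,S5,S6,S8,S9} | {S0,S4,S10,S12,S13}.
Split {S1,S2,S3,S5,S6,S8,S9} by δ(·,a) → {S1,S3,S5,S6,S8} and {S2,S9}.
Split {S1,S3,S5,S6,S8} by δ(·,a) → {S1,S3,S6,S8} and {S5}.
Refine {S1,S3,S6,S8} on symbol b: members go to different blocks, giving {S3,S6} and {S1} and {S8}.
Refine {S0,S4,S10,S12,S13} on symbol a: members go to different blocks, giving {S0,S4,S10} and {S12,S13}.
No further refinement is possible. Final partition (7 blocks): {S3,S6} | {S0,S4,S10} | {S2,S9} | {S5} | {S1} | {S8} | {S12,S13}.
The equivalence class containing S6 is {S3,S6}, of size 2.

2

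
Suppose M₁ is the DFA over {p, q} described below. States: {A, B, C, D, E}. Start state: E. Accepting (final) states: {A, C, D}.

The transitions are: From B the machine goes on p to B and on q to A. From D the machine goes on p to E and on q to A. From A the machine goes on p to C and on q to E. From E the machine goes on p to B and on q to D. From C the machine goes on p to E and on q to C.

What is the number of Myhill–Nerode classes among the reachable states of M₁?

5

P0 = {A,C,D} | {B,E}.
Refine {A,C,D} on symbol p: members go to different blocks, giving {C,D} and {A}.
Refine {C,D} on symbol q: members go to different blocks, giving {C} and {D}.
Refine {B,E} on symbol q: members go to different blocks, giving {B} and {E}.
Stable partition: {C} | {B} | {A} | {D} | {E} — 5 equivalence classes.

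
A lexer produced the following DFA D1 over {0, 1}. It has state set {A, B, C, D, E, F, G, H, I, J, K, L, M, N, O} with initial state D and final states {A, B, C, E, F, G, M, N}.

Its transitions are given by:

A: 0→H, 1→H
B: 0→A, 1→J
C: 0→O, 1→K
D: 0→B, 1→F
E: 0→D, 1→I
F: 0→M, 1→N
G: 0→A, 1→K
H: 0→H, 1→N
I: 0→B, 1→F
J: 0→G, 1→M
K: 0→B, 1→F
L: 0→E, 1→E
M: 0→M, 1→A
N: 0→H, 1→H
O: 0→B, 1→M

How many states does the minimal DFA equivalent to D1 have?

5

First remove the unreachable states {C,E,I,L,O}; 10 states remain.
P0 = {A,B,F,G,M,N} | {D,H,J,K}.
Refine {A,B,F,G,M,N} on symbol 0: members go to different blocks, giving {B,F,G,M} and {A,N}.
Refine {B,F,G,M} on symbol 0: members go to different blocks, giving {B,G} and {F,M}.
Split {D,H,J,K} by δ(·,0) → {D,J,K} and {H}.
The partition is now stable with 5 blocks: {B,G} | {D,J,K} | {A,N} | {F,M} | {H}.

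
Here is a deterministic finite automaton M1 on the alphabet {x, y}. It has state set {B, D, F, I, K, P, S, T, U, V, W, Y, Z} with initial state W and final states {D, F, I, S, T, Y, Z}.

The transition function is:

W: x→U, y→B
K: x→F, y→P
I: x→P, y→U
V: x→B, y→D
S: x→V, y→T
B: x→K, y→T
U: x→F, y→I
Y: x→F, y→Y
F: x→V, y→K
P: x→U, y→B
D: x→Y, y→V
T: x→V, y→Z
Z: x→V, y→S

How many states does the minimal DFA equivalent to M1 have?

Start with accepting vs non-accepting: {D,F,I,S,T,Y,Z} | {B,K,P,U,V,W}.
Refine {D,F,I,S,T,Y,Z} on symbol x: members go to different blocks, giving {F,I,S,T,Z} and {D,Y}.
Refine {F,I,S,T,Z} on symbol y: members go to different blocks, giving {S,T,Z} and {F,I}.
Split {B,K,P,U,V,W} by δ(·,x) → {B,P,V,W} and {K,U}.
Split {B,P,V,W} by δ(·,x) → {B,P,W} and {V}.
Split {B,P,W} by δ(·,y) → {P,W} and {B}.
Split {D,Y} by δ(·,x) → {D} and {Y}.
Refine {F,I} on symbol x: members go to different blocks, giving {F} and {I}.
Refine {K,U} on symbol y: members go to different blocks, giving {K} and {U}.
The partition is now stable with 10 blocks: {S,T,Z} | {P,W} | {D} | {F} | {K} | {V} | {B} | {Y} | {I} | {U}.

10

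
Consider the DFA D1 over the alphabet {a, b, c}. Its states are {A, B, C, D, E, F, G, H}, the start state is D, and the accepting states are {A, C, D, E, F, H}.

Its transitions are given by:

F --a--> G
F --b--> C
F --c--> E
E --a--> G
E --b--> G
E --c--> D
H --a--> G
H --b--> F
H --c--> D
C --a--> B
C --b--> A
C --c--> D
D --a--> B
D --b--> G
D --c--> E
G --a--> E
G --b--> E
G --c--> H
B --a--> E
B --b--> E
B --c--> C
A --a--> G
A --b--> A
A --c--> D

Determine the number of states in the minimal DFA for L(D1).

All states are reachable from the start state.
Start with accepting vs non-accepting: {A,C,D,E,F,H} | {B,G}.
Refine {A,C,D,E,F,H} on symbol b: members go to different blocks, giving {A,C,F,H} and {D,E}.
No further refinement is possible. Final partition (3 blocks): {A,C,F,H} | {B,G} | {D,E}.

3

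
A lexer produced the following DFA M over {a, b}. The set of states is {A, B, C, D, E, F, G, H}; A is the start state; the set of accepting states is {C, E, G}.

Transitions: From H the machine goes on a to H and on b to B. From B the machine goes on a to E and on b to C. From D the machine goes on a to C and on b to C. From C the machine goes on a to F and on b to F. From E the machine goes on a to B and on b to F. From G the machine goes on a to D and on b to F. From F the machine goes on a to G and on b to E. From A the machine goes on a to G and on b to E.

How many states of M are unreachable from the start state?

No path from A leads to H; the other 7 states are all reachable.

1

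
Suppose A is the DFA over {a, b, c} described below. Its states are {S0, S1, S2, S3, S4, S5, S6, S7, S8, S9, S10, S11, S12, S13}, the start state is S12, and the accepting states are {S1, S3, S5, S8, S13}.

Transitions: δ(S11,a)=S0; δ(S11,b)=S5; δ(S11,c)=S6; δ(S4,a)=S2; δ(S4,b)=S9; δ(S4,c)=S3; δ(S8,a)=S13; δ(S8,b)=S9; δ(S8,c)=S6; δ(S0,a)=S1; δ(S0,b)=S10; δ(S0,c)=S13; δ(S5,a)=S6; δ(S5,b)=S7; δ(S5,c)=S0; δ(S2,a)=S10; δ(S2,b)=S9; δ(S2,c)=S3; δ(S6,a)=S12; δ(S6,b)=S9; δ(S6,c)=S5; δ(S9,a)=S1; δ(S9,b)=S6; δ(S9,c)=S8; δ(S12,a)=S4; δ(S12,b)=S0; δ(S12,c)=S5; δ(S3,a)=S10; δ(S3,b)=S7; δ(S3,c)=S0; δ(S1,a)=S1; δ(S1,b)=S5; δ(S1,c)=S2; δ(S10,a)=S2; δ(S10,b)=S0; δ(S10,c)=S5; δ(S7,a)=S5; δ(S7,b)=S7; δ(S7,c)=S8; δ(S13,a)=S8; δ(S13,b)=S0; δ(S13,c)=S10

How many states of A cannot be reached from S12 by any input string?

No path from S12 leads to S11; the other 13 states are all reachable.

1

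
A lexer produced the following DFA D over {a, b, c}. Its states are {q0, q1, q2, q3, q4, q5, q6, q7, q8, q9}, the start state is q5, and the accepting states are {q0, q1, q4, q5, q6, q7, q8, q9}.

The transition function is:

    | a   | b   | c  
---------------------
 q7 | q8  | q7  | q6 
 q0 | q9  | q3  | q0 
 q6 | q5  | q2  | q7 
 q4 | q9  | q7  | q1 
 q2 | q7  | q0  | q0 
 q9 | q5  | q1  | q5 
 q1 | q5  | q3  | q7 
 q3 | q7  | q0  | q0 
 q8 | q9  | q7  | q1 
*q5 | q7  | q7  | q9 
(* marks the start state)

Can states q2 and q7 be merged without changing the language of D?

No

First remove the unreachable states {q4}; 9 states remain.
P0 = {q0,q1,q5,q6,q7,q8,q9} | {q2,q3}.
Refine {q0,q1,q5,q6,q7,q8,q9} on symbol b: members go to different blocks, giving {q5,q7,q8,q9} and {q0,q1,q6}.
Split {q5,q7,q8,q9} by δ(·,b) → {q5,q7,q8} and {q9}.
Split {q5,q7,q8} by δ(·,a) → {q5,q7} and {q8}.
On input a, block {q5,q7} splits into {q5} and {q7}.
Refine {q0,q1,q6} on symbol a: members go to different blocks, giving {q1,q6} and {q0}.
No further refinement is possible. Final partition (7 blocks): {q5} | {q2,q3} | {q1,q6} | {q9} | {q8} | {q7} | {q0}.
q2 and q7 end up in different blocks, so they are distinguishable. For instance, the string 'ε' is accepted from only q7.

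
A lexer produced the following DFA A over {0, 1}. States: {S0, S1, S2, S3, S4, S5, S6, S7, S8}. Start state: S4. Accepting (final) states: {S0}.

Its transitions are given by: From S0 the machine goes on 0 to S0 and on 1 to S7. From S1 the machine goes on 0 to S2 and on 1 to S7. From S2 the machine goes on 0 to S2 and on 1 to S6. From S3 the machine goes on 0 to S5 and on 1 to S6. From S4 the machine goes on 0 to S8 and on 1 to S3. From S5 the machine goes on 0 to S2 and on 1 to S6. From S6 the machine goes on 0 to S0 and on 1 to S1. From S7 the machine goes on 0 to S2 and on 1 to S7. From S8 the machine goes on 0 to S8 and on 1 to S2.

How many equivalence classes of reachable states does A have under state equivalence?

5

Every state is reachable, so we keep all 9.
P0 = {S0} | {S1,S2,S3,S4,S5,S6,S7,S8}.
Split {S1,S2,S3,S4,S5,S6,S7,S8} by δ(·,0) → {S1,S2,S3,S4,S5,S7,S8} and {S6}.
Refine {S1,S2,S3,S4,S5,S7,S8} on symbol 1: members go to different blocks, giving {S1,S4,S7,S8} and {S2,S3,S5}.
Refine {S1,S4,S7,S8} on symbol 0: members go to different blocks, giving {S1,S7} and {S4,S8}.
Stable partition: {S0} | {S1,S7} | {S6} | {S2,S3,S5} | {S4,S8} — 5 equivalence classes.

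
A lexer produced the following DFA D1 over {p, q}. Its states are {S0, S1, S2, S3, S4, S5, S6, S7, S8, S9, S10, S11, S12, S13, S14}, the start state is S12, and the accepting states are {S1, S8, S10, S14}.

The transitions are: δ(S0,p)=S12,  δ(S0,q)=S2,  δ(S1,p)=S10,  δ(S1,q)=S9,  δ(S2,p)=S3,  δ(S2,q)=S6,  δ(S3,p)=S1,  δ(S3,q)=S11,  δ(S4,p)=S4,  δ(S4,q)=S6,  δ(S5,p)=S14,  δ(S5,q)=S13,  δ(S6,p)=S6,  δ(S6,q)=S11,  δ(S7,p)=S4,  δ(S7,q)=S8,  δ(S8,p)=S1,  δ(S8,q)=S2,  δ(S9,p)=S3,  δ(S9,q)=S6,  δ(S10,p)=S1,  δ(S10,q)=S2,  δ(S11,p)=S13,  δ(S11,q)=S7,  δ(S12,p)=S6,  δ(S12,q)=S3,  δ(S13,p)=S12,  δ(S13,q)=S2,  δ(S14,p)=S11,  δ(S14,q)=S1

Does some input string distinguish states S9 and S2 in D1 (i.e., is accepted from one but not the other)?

States {S0,S5,S14} cannot be reached from the start state, so discard them.
Start with accepting vs non-accepting: {S1,S8,S10} | {S2,S3,S4,S6,S7,S9,S11,S12,S13}.
On input p, block {S2,S3,S4,S6,S7,S9,S11,S12,S13} splits into {S2,S4,S6,S7,S9,S11,S12,S13} and {S3}.
Split {S2,S4,S6,S7,S9,S11,S12,S13} by δ(·,p) → {S4,S6,S7,S11,S12,S13} and {S2,S9}.
Refine {S4,S6,S7,S11,S12,S13} on symbol q: members go to different blocks, giving {S4,S6,S11} and {S7} and {S12} and {S13}.
On input p, block {S4,S6,S11} splits into {S4,S6} and {S11}.
On input q, block {S4,S6} splits into {S4} and {S6}.
Stable partition: {S1,S8,S10} | {S4} | {S3} | {S2,S9} | {S7} | {S12} | {S13} | {S11} | {S6} — 9 equivalence classes.
S9 and S2 lie in the same block of the stable partition, so they are equivalent — no string distinguishes them.

No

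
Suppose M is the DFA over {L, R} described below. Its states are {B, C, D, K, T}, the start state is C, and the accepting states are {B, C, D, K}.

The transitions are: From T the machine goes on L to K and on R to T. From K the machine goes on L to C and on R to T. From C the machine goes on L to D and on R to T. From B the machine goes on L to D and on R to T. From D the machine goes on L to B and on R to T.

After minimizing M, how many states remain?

2

All states are reachable from the start state.
P0 = {B,C,D,K} | {T}.
No further refinement is possible. Final partition (2 blocks): {B,C,D,K} | {T}.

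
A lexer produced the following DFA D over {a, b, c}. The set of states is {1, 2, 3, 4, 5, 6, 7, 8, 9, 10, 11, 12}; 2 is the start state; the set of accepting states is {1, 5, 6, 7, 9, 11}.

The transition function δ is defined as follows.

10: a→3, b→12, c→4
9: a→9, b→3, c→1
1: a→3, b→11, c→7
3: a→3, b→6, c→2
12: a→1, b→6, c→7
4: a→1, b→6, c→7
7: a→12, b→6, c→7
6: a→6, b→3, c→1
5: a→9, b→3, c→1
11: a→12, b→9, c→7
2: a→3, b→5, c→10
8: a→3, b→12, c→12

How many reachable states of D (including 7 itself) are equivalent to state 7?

2

First remove the unreachable states {8}; 11 states remain.
Initial partition by acceptance: {1,5,6,7,9,11} | {2,3,4,10,12}.
Refine {1,5,6,7,9,11} on symbol a: members go to different blocks, giving {1,7,11} and {5,6,9}.
Refine {1,7,11} on symbol b: members go to different blocks, giving {7,11} and {1}.
On input a, block {2,3,4,10,12} splits into {2,3,10} and {4,12}.
On input b, block {2,3,10} splits into {2,3} and {10}.
On input c, block {2,3} splits into {2} and {3}.
The partition is now stable with 7 blocks: {7,11} | {2} | {5,6,9} | {1} | {4,12} | {10} | {3}.
The equivalence class containing 7 is {7,11}, of size 2.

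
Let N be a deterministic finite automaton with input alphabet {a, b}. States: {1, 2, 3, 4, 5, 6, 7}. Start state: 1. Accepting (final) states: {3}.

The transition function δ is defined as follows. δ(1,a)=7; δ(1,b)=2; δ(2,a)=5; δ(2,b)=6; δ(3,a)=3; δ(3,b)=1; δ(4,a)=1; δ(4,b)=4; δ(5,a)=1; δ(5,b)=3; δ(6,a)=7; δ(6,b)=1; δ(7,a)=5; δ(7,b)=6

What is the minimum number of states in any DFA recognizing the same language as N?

5

First remove the unreachable states {4}; 6 states remain.
Initial partition by acceptance: {3} | {1,2,5,6,7}.
On input b, block {1,2,5,6,7} splits into {1,2,6,7} and {5}.
On input a, block {1,2,6,7} splits into {1,6} and {2,7}.
On input b, block {1,6} splits into {1} and {6}.
Stable partition: {3} | {1} | {5} | {2,7} | {6} — 5 equivalence classes.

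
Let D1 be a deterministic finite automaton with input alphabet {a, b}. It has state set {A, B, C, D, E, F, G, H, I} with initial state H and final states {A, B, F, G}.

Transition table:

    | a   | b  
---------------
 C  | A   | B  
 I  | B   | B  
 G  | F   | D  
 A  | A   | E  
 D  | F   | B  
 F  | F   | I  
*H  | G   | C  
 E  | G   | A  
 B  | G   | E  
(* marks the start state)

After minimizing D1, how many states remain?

3

Every state is reachable, so we keep all 9.
Start with accepting vs non-accepting: {A,B,F,G} | {C,D,E,H,I}.
On input b, block {C,D,E,H,I} splits into {C,D,E,I} and {H}.
The partition is now stable with 3 blocks: {A,B,F,G} | {C,D,E,I} | {H}.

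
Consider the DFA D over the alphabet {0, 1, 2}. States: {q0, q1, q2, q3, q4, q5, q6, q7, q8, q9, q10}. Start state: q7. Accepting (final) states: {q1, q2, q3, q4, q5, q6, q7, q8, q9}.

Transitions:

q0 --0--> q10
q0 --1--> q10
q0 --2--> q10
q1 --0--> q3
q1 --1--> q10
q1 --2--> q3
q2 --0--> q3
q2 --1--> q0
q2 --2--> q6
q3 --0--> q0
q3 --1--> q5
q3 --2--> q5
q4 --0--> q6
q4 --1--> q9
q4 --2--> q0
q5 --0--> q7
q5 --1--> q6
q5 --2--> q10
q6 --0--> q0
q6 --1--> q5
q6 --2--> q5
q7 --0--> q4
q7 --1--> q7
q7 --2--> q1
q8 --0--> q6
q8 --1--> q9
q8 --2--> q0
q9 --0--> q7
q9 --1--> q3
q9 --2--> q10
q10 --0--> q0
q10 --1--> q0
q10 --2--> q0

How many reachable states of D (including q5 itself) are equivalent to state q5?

2

Reachable states from the start: {q0,q1,q3,q4,q5,q6,q7,q9,q10}. Unreachable: {q2,q8} — drop them.
Start with accepting vs non-accepting: {q1,q3,q4,q5,q6,q7,q9} | {q0,q10}.
Split {q1,q3,q4,q5,q6,q7,q9} by δ(·,0) → {q1,q4,q5,q7,q9} and {q3,q6}.
On input 0, block {q1,q4,q5,q7,q9} splits into {q5,q7,q9} and {q1,q4}.
Refine {q5,q7,q9} on symbol 0: members go to different blocks, giving {q5,q9} and {q7}.
On input 1, block {q1,q4} splits into {q1} and {q4}.
The partition is now stable with 6 blocks: {q5,q9} | {q0,q10} | {q3,q6} | {q1} | {q7} | {q4}.
The equivalence class containing q5 is {q5,q9}, of size 2.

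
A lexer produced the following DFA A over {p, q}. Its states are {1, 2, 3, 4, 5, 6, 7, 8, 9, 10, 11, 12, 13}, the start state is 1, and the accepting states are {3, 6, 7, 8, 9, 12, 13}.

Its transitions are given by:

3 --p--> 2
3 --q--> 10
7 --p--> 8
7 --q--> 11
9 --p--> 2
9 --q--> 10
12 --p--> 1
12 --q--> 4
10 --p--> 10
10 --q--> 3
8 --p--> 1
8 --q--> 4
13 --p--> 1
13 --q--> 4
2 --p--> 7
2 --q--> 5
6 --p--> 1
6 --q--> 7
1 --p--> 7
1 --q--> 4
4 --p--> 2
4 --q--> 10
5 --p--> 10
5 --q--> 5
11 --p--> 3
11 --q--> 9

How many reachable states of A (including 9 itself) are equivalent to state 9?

2

First remove the unreachable states {6,12,13}; 10 states remain.
Initial partition by acceptance: {3,7,8,9} | {1,2,4,5,10,11}.
On input p, block {3,7,8,9} splits into {3,8,9} and {7}.
Refine {1,2,4,5,10,11} on symbol p: members go to different blocks, giving {4,5,10} and {1,2} and {11}.
On input p, block {4,5,10} splits into {5,10} and {4}.
Refine {3,8,9} on symbol q: members go to different blocks, giving {3,9} and {8}.
Refine {5,10} on symbol q: members go to different blocks, giving {5} and {10}.
Refine {1,2} on symbol q: members go to different blocks, giving {1} and {2}.
No further refinement is possible. Final partition (9 blocks): {3,9} | {5} | {7} | {1} | {11} | {4} | {8} | {10} | {2}.
The equivalence class containing 9 is {3,9}, of size 2.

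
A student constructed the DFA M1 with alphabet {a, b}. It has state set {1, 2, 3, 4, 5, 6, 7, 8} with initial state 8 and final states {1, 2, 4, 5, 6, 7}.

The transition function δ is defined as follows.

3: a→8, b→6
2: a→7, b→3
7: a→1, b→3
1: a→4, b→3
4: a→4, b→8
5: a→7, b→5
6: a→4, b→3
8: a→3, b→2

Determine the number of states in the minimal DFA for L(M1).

First remove the unreachable states {5}; 7 states remain.
P0 = {1,2,4,6,7} | {3,8}.
The partition is now stable with 2 blocks: {1,2,4,6,7} | {3,8}.

2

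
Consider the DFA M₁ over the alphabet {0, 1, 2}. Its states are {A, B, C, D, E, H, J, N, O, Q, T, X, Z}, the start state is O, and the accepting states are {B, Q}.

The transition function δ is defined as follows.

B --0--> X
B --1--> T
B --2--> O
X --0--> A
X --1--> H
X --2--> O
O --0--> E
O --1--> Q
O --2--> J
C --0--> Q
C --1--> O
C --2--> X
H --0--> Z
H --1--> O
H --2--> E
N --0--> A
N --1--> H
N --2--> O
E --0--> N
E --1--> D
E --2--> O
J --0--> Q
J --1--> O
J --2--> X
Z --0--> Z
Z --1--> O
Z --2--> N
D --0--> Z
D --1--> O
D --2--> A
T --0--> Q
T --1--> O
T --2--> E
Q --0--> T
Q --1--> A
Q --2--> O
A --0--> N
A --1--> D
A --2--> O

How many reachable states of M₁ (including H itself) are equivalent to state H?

3

Reachable states from the start: {A,D,E,H,J,N,O,Q,T,X,Z}. Unreachable: {B,C} — drop them.
P0 = {Q} | {A,D,E,H,J,N,O,T,X,Z}.
On input 0, block {A,D,E,H,J,N,O,T,X,Z} splits into {A,D,E,H,N,O,X,Z} and {J,T}.
On input 1, block {A,D,E,H,N,O,X,Z} splits into {A,D,E,H,N,X,Z} and {O}.
On input 1, block {A,D,E,H,N,X,Z} splits into {A,E,N,X} and {D,H,Z}.
The partition is now stable with 5 blocks: {Q} | {A,E,N,X} | {J,T} | {O} | {D,H,Z}.
State H belongs to the block {D,H,Z}, which has 3 states.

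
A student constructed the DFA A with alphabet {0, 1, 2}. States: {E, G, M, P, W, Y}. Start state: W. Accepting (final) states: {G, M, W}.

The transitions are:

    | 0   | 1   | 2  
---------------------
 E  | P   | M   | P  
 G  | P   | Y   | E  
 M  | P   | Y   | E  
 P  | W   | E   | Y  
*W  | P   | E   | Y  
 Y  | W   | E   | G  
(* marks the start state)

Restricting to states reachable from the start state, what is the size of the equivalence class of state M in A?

2

Every state is reachable, so we keep all 6.
P0 = {G,M,W} | {E,P,Y}.
Split {E,P,Y} by δ(·,0) → {P,Y} and {E}.
Refine {G,M,W} on symbol 1: members go to different blocks, giving {G,M} and {W}.
Refine {P,Y} on symbol 2: members go to different blocks, giving {P} and {Y}.
The partition is now stable with 5 blocks: {G,M} | {P} | {E} | {W} | {Y}.
The equivalence class containing M is {G,M}, of size 2.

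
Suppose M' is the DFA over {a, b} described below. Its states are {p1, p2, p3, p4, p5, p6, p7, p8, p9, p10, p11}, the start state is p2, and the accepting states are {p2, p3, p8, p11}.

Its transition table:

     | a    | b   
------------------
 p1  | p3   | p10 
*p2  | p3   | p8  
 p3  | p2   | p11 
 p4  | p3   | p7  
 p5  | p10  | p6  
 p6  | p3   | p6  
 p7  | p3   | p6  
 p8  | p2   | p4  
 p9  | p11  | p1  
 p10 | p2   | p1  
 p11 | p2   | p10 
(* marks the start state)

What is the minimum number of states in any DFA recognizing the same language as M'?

First remove the unreachable states {p5,p9}; 9 states remain.
Initial partition by acceptance: {p2,p3,p8,p11} | {p1,p4,p6,p7,p10}.
On input b, block {p2,p3,p8,p11} splits into {p2,p3} and {p8,p11}.
Stable partition: {p2,p3} | {p1,p4,p6,p7,p10} | {p8,p11} — 3 equivalence classes.

3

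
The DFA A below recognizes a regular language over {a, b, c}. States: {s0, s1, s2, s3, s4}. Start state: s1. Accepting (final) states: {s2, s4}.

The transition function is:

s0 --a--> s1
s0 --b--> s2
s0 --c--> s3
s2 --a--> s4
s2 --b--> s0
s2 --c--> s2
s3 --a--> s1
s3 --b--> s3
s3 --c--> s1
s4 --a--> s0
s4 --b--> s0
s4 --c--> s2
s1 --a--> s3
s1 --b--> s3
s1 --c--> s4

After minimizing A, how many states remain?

5

Initial partition by acceptance: {s2,s4} | {s0,s1,s3}.
On input a, block {s2,s4} splits into {s2} and {s4}.
On input b, block {s0,s1,s3} splits into {s1,s3} and {s0}.
Refine {s1,s3} on symbol c: members go to different blocks, giving {s1} and {s3}.
Stable partition: {s2} | {s1} | {s4} | {s0} | {s3} — 5 equivalence classes.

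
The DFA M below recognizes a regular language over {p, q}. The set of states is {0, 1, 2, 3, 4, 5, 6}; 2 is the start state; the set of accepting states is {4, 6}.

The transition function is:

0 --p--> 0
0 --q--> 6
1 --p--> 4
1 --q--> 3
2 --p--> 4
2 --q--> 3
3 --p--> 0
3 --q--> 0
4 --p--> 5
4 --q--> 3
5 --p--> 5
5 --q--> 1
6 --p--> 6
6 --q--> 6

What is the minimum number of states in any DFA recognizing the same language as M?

6

Initial partition by acceptance: {4,6} | {0,1,2,3,5}.
Split {4,6} by δ(·,p) → {4} and {6}.
Split {0,1,2,3,5} by δ(·,p) → {0,3,5} and {1,2}.
Split {0,3,5} by δ(·,q) → {0} and {3} and {5}.
Stable partition: {4} | {0} | {6} | {1,2} | {3} | {5} — 6 equivalence classes.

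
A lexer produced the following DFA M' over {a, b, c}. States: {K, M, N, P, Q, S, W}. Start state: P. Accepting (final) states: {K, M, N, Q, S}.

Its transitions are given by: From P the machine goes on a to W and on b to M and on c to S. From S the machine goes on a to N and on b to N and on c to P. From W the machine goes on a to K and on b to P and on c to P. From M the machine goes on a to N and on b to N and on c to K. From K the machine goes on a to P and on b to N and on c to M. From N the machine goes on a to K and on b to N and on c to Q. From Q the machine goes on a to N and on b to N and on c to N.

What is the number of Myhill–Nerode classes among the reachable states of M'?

7

Every state is reachable, so we keep all 7.
Initial partition by acceptance: {K,M,N,Q,S} | {P,W}.
On input a, block {K,M,N,Q,S} splits into {M,N,Q,S} and {K}.
Split {M,N,Q,S} by δ(·,a) → {M,Q,S} and {N}.
On input c, block {M,Q,S} splits into {S} and {M} and {Q}.
Split {P,W} by δ(·,a) → {P} and {W}.
The partition is now stable with 7 blocks: {S} | {P} | {K} | {N} | {M} | {Q} | {W}.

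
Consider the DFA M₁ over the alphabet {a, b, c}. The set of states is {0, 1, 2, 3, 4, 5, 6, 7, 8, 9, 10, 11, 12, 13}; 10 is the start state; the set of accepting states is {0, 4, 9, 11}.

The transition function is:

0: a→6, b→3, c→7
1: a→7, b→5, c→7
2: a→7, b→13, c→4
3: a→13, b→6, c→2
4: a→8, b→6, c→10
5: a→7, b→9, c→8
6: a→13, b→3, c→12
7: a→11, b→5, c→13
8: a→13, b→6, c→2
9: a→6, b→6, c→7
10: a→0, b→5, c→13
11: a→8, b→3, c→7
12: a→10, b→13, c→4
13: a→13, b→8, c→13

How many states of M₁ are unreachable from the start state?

No path from 10 leads to 1; the other 13 states are all reachable.

1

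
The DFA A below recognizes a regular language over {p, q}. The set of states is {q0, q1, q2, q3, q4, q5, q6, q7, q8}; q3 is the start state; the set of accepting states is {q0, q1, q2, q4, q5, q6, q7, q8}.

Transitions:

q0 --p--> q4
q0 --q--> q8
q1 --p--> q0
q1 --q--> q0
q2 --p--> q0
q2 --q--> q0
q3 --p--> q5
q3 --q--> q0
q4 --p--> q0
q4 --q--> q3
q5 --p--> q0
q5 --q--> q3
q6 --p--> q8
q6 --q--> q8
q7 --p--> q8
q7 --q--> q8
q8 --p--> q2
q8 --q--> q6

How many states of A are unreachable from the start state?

No path from q3 leads to q1, q7; the other 7 states are all reachable.

2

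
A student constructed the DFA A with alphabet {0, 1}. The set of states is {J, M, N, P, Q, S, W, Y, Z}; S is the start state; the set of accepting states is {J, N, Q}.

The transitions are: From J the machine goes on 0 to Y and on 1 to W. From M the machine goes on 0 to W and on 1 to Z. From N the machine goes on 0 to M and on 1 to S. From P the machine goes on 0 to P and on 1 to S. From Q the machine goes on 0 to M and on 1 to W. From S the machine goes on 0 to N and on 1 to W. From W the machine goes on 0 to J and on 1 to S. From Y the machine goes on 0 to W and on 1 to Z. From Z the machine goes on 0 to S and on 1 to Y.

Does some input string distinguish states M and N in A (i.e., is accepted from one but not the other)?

States {P,Q} cannot be reached from the start state, so discard them.
Initial partition by acceptance: {J,N} | {M,S,W,Y,Z}.
On input 0, block {M,S,W,Y,Z} splits into {M,Y,Z} and {S,W}.
No further refinement is possible. Final partition (3 blocks): {J,N} | {M,Y,Z} | {S,W}.
M and N end up in different blocks, so they are distinguishable. For instance, the string 'ε' is accepted from only N.

Yes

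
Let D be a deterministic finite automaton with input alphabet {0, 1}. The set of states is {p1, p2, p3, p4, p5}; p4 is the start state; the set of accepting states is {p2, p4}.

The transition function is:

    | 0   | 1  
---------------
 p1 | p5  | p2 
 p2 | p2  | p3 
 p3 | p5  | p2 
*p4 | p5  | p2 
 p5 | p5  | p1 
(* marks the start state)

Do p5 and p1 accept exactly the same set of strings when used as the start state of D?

All states are reachable from the start state.
Initial partition by acceptance: {p2,p4} | {p1,p3,p5}.
On input 0, block {p2,p4} splits into {p2} and {p4}.
On input 1, block {p1,p3,p5} splits into {p1,p3} and {p5}.
No further refinement is possible. Final partition (4 blocks): {p2} | {p1,p3} | {p4} | {p5}.
p5 and p1 end up in different blocks, so they are distinguishable. For instance, the string '1' is accepted from only p1.

No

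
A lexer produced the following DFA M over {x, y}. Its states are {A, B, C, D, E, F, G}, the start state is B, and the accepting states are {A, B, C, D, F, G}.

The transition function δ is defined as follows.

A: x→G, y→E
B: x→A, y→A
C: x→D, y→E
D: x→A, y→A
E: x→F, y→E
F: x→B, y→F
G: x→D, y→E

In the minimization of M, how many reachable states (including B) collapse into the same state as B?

2

First remove the unreachable states {C}; 6 states remain.
Start with accepting vs non-accepting: {A,B,D,F,G} | {E}.
On input y, block {A,B,D,F,G} splits into {B,D,F} and {A,G}.
Split {B,D,F} by δ(·,x) → {B,D} and {F}.
On input x, block {A,G} splits into {A} and {G}.
The partition is now stable with 5 blocks: {B,D} | {E} | {A} | {F} | {G}.
The equivalence class containing B is {B,D}, of size 2.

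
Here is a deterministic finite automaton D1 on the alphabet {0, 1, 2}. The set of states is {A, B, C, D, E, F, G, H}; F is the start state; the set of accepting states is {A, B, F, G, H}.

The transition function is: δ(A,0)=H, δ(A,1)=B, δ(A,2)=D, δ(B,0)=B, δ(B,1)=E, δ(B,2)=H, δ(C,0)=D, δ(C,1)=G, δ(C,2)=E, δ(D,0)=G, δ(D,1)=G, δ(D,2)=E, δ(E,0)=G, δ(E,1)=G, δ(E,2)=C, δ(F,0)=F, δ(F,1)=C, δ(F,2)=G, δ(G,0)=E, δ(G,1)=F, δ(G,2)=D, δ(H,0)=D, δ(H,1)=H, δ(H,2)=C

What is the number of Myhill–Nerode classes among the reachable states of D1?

5

First remove the unreachable states {A,B,H}; 5 states remain.
Start with accepting vs non-accepting: {F,G} | {C,D,E}.
Split {F,G} by δ(·,0) → {F} and {G}.
Refine {C,D,E} on symbol 0: members go to different blocks, giving {D,E} and {C}.
Split {D,E} by δ(·,2) → {D} and {E}.
No further refinement is possible. Final partition (5 blocks): {F} | {D} | {G} | {C} | {E}.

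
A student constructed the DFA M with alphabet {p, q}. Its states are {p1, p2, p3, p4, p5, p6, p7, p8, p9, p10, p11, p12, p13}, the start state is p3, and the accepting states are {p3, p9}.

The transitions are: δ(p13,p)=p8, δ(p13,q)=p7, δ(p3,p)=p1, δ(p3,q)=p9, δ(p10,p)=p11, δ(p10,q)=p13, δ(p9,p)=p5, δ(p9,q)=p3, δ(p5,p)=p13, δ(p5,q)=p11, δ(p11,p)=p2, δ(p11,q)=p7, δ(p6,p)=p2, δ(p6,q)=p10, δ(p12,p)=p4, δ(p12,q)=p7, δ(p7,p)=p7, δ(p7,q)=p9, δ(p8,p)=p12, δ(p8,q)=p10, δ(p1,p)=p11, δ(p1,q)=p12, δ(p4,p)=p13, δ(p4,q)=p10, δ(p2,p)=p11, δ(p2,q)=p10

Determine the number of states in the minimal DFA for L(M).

5

Reachable states from the start: {p1,p2,p3,p4,p5,p7,p8,p9,p10,p11,p12,p13}. Unreachable: {p6} — drop them.
Start with accepting vs non-accepting: {p3,p9} | {p1,p2,p4,p5,p7,p8,p10,p11,p12,p13}.
Split {p1,p2,p4,p5,p7,p8,p10,p11,p12,p13} by δ(·,q) → {p1,p2,p4,p5,p8,p10,p11,p12,p13} and {p7}.
On input q, block {p1,p2,p4,p5,p8,p10,p11,p12,p13} splits into {p1,p2,p4,p5,p8,p10} and {p11,p12,p13}.
On input q, block {p1,p2,p4,p5,p8,p10} splits into {p1,p5,p10} and {p2,p4,p8}.
Stable partition: {p3,p9} | {p1,p5,p10} | {p7} | {p11,p12,p13} | {p2,p4,p8} — 5 equivalence classes.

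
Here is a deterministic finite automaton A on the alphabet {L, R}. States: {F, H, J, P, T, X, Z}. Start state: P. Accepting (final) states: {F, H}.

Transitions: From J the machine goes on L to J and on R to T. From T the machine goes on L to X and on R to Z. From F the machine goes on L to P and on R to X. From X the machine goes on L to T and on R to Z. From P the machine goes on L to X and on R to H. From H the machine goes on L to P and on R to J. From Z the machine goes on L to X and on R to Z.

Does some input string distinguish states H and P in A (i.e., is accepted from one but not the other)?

First remove the unreachable states {F}; 6 states remain.
Start with accepting vs non-accepting: {H} | {J,P,T,X,Z}.
Split {J,P,T,X,Z} by δ(·,R) → {J,T,X,Z} and {P}.
No further refinement is possible. Final partition (3 blocks): {H} | {J,T,X,Z} | {P}.
H and P end up in different blocks, so they are distinguishable. For instance, the string 'ε' is accepted from only H.

Yes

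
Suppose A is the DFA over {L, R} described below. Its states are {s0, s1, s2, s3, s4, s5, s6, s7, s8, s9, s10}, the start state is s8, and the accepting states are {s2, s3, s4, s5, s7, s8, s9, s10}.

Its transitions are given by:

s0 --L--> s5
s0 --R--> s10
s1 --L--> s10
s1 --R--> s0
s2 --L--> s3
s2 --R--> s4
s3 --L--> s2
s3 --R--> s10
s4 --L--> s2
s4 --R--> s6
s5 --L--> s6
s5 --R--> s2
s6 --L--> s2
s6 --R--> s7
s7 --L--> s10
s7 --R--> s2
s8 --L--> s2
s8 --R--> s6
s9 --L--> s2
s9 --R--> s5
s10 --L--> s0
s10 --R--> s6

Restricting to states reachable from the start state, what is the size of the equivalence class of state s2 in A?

1

States {s1,s9} cannot be reached from the start state, so discard them.
Start with accepting vs non-accepting: {s2,s3,s4,s5,s7,s8,s10} | {s0,s6}.
Split {s2,s3,s4,s5,s7,s8,s10} by δ(·,L) → {s2,s3,s4,s7,s8} and {s5,s10}.
Split {s2,s3,s4,s7,s8} by δ(·,L) → {s2,s3,s4,s8} and {s7}.
Refine {s2,s3,s4,s8} on symbol R: members go to different blocks, giving {s4,s8} and {s2} and {s3}.
Split {s0,s6} by δ(·,L) → {s0} and {s6}.
Split {s5,s10} by δ(·,L) → {s5} and {s10}.
The partition is now stable with 8 blocks: {s4,s8} | {s0} | {s5} | {s7} | {s2} | {s3} | {s6} | {s10}.
State s2 belongs to the block {s2}, which has 1 states.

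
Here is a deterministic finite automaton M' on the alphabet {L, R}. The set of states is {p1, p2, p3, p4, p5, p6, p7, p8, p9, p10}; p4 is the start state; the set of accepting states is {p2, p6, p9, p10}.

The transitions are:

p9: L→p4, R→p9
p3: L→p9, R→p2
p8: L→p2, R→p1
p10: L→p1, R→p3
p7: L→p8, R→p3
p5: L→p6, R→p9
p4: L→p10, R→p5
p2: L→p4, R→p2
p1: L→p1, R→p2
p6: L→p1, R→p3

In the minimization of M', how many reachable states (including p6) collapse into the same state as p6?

States {p7,p8} cannot be reached from the start state, so discard them.
P0 = {p2,p6,p9,p10} | {p1,p3,p4,p5}.
Split {p2,p6,p9,p10} by δ(·,R) → {p2,p9} and {p6,p10}.
Split {p1,p3,p4,p5} by δ(·,L) → {p4,p5} and {p1} and {p3}.
Split {p4,p5} by δ(·,R) → {p4} and {p5}.
Stable partition: {p2,p9} | {p4} | {p6,p10} | {p1} | {p3} | {p5} — 6 equivalence classes.
The equivalence class containing p6 is {p6,p10}, of size 2.

2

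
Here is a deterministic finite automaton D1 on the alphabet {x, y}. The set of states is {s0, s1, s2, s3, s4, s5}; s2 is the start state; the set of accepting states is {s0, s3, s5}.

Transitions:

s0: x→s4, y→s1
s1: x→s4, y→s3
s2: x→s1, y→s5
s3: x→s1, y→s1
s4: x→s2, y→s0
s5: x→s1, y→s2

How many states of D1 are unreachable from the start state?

A breadth-first search from the start state visits every state.

0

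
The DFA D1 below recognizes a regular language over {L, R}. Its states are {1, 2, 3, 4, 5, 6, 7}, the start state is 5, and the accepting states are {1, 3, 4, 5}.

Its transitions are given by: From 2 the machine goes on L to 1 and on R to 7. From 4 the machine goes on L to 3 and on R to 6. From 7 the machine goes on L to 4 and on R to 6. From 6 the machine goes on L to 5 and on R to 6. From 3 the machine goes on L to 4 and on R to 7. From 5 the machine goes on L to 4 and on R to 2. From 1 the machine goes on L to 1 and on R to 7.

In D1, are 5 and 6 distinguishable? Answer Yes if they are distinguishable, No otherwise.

Yes

Initial partition by acceptance: {1,3,4,5} | {2,6,7}.
No further refinement is possible. Final partition (2 blocks): {1,3,4,5} | {2,6,7}.
5 and 6 end up in different blocks, so they are distinguishable. For instance, the string 'ε' is accepted from only 5.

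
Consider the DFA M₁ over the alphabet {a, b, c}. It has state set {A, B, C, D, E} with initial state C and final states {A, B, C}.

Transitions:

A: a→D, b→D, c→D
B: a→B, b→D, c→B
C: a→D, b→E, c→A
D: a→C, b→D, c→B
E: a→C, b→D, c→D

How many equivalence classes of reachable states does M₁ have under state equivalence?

5

Start with accepting vs non-accepting: {A,B,C} | {D,E}.
Split {A,B,C} by δ(·,a) → {A,C} and {B}.
Refine {A,C} on symbol c: members go to different blocks, giving {A} and {C}.
Split {D,E} by δ(·,c) → {D} and {E}.
No further refinement is possible. Final partition (5 blocks): {A} | {D} | {B} | {C} | {E}.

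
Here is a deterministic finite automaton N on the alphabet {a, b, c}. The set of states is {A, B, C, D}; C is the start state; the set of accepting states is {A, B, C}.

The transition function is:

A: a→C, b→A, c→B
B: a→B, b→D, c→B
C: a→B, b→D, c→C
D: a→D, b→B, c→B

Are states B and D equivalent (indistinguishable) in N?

No

States {A} cannot be reached from the start state, so discard them.
Start with accepting vs non-accepting: {B,C} | {D}.
No further refinement is possible. Final partition (2 blocks): {B,C} | {D}.
B and D end up in different blocks, so they are distinguishable. For instance, the string 'ε' is accepted from only B.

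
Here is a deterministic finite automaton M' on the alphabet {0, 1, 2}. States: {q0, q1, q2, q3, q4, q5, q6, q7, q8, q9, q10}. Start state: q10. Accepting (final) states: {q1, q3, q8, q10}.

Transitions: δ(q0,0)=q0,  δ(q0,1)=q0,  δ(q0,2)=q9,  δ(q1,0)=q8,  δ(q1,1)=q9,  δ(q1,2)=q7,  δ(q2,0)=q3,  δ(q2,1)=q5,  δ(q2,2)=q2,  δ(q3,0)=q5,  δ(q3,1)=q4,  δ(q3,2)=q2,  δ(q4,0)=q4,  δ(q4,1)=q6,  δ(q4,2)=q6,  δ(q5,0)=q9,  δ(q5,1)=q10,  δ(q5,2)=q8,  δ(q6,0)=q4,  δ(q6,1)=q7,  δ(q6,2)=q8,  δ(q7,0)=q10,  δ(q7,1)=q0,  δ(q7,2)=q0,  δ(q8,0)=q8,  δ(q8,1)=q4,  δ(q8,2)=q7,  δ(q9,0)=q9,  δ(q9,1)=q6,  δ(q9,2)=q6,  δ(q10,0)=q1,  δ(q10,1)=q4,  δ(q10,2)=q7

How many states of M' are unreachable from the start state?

Starting at q10 and following transitions, the reachable set is {q0, q1, q4, q6, q7, q8, q9, q10}. That leaves q2, q3, q5 unreachable — 3 in total.

3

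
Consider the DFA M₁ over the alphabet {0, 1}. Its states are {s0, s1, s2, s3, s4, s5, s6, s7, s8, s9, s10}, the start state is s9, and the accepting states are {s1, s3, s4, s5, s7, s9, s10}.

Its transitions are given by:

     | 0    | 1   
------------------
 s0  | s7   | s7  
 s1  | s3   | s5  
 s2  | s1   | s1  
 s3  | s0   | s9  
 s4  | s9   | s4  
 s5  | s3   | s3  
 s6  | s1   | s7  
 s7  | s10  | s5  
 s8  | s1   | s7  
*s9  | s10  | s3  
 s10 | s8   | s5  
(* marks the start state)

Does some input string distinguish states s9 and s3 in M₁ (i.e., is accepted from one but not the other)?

Reachable states from the start: {s0,s1,s3,s5,s7,s8,s9,s10}. Unreachable: {s2,s4,s6} — drop them.
Initial partition by acceptance: {s1,s3,s5,s7,s9,s10} | {s0,s8}.
Split {s1,s3,s5,s7,s9,s10} by δ(·,0) → {s1,s5,s7,s9} and {s3,s10}.
Split {s1,s5,s7,s9} by δ(·,1) → {s1,s7} and {s5,s9}.
No further refinement is possible. Final partition (4 blocks): {s1,s7} | {s0,s8} | {s3,s10} | {s5,s9}.
s9 and s3 end up in different blocks, so they are distinguishable. For instance, the string '0' is accepted from only s9.

Yes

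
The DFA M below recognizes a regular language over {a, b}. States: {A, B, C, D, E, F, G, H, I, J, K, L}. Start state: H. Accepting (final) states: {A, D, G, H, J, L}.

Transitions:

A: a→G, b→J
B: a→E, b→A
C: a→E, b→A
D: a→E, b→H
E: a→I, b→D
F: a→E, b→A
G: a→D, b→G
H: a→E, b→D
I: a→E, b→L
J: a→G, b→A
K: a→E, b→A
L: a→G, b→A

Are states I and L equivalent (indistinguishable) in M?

No

Reachable states from the start: {A,D,E,G,H,I,J,L}. Unreachable: {B,C,F,K} — drop them.
Start with accepting vs non-accepting: {A,D,G,H,J,L} | {E,I}.
Split {A,D,G,H,J,L} by δ(·,a) → {A,G,J,L} and {D,H}.
On input a, block {A,G,J,L} splits into {A,J,L} and {G}.
Refine {E,I} on symbol b: members go to different blocks, giving {E} and {I}.
Stable partition: {A,J,L} | {E} | {D,H} | {G} | {I} — 5 equivalence classes.
I and L end up in different blocks, so they are distinguishable. For instance, the string 'ε' is accepted from only L.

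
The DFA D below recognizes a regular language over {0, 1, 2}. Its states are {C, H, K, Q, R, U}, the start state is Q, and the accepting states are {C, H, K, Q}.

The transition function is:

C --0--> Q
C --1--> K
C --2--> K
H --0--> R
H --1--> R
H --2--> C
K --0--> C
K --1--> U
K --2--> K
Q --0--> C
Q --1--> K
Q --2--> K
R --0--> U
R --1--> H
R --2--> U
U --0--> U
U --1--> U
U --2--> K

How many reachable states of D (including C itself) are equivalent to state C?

Reachable states from the start: {C,K,Q,U}. Unreachable: {H,R} — drop them.
P0 = {C,K,Q} | {U}.
On input 1, block {C,K,Q} splits into {C,Q} and {K}.
No further refinement is possible. Final partition (3 blocks): {C,Q} | {U} | {K}.
The equivalence class containing C is {C,Q}, of size 2.

2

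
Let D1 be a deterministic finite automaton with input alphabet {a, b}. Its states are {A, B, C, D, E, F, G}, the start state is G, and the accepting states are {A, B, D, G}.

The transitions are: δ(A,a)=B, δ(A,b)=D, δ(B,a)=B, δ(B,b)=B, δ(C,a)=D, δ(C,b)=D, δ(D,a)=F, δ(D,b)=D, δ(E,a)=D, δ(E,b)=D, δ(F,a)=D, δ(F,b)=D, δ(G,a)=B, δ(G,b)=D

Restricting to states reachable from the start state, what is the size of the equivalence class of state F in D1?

1

First remove the unreachable states {A,C,E}; 4 states remain.
P0 = {B,D,G} | {F}.
Split {B,D,G} by δ(·,a) → {B,G} and {D}.
Refine {B,G} on symbol b: members go to different blocks, giving {B} and {G}.
No further refinement is possible. Final partition (4 blocks): {B} | {F} | {D} | {G}.
State F belongs to the block {F}, which has 1 states.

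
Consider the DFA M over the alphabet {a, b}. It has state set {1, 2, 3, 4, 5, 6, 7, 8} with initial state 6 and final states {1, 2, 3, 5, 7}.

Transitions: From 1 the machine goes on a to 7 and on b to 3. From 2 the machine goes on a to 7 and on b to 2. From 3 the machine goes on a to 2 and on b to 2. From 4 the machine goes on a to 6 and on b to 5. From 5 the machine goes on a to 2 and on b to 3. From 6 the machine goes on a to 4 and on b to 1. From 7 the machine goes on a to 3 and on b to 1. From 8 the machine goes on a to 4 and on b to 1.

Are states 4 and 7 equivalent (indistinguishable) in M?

No

First remove the unreachable states {8}; 7 states remain.
P0 = {1,2,3,5,7} | {4,6}.
Stable partition: {1,2,3,5,7} | {4,6} — 2 equivalence classes.
4 and 7 end up in different blocks, so they are distinguishable. For instance, the string 'ε' is accepted from only 7.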